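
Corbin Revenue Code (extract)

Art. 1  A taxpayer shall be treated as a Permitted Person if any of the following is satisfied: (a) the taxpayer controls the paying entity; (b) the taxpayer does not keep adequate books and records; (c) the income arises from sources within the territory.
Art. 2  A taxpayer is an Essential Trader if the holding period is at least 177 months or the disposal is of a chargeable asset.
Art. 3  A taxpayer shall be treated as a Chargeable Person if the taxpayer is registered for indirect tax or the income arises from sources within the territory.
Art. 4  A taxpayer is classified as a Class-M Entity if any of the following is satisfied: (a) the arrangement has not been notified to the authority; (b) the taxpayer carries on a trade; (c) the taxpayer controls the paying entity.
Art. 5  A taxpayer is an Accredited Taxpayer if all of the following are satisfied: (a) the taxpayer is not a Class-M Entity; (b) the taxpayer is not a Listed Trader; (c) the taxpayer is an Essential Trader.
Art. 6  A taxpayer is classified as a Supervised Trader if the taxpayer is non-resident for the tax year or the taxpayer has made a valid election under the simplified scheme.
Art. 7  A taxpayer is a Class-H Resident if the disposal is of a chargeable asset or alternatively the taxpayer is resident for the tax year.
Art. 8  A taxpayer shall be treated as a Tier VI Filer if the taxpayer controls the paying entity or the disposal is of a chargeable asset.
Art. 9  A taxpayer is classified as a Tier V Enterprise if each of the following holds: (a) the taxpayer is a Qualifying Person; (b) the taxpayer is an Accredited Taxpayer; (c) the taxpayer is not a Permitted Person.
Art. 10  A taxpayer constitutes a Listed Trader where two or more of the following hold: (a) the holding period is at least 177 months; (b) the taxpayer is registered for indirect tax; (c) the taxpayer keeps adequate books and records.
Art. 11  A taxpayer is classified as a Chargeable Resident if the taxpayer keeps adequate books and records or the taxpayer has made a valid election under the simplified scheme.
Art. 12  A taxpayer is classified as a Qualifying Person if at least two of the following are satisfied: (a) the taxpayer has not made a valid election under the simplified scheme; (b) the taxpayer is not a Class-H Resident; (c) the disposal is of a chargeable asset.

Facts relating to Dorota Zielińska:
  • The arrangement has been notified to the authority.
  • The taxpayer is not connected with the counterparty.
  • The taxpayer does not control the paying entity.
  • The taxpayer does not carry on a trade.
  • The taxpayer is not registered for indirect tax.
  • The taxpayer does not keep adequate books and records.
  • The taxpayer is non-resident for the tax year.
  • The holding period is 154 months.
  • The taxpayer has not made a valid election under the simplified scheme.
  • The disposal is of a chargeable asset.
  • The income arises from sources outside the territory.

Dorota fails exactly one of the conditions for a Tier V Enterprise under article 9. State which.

Permitted Person

Under article 7: the disposal is of a chargeable asset? yes; or the taxpayer is resident for the tax year? no. So the taxpayer is a Class-H Resident.
Under article 12: the taxpayer has not made a valid election under the simplified scheme? yes; not a Class-H Resident (article 7)? no; the disposal is of a chargeable asset? yes — 2 of 3 hold (need ≥2) → satisfied.
Under article 4: the arrangement has not been notified to the authority? no; or the taxpayer carries on a trade? no; or the taxpayer controls the paying entity? no. So the taxpayer is not a Class-M Entity.
Under article 10: holding period: 154 months ≥ 177 months? no; the taxpayer is registered for indirect tax? no; the taxpayer keeps adequate books and records? no — 0 of 3 hold (need ≥2) → not satisfied.
Under article 2: holding period: 154 months ≥ 177 months? no; or the disposal is of a chargeable asset? yes. So the taxpayer is an Essential Trader.
Under article 5: not a Class-M Entity (article 4)? yes; and not a Listed Trader (article 10)? yes; and Essential Trader (article 2)? yes. So the taxpayer is an Accredited Taxpayer.
Under article 1: the taxpayer controls the paying entity? no; or the taxpayer does not keep adequate books and records? yes; or the income arises from sources within the territory? no. So the taxpayer is a Permitted Person.
Under article 9: Qualifying Person (article 12)? yes; and Accredited Taxpayer (article 5)? yes; and not a Permitted Person (article 1)? no. So the taxpayer is not a Tier V Enterprise.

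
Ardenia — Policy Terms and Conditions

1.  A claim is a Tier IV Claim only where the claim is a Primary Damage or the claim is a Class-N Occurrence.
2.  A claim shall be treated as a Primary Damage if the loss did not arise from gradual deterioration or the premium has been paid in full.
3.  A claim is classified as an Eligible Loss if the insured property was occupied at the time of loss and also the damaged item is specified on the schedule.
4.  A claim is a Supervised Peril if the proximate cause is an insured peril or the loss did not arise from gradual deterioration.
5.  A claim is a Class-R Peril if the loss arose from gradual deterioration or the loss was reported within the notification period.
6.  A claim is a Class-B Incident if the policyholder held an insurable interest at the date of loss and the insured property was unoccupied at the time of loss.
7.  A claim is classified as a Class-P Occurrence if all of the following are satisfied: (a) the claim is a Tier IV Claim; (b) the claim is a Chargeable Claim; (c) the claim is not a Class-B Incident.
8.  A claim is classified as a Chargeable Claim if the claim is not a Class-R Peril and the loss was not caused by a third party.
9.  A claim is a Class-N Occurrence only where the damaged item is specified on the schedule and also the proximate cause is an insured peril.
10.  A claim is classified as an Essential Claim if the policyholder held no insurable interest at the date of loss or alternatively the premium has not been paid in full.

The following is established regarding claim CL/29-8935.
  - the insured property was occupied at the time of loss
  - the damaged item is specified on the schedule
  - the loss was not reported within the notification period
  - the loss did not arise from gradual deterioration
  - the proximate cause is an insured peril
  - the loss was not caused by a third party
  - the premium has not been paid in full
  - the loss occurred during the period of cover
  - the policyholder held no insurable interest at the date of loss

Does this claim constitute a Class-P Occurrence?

paragraph 2 — Primary Damage: [the loss did not arise from gradual deterioration? yes] OR [the premium has been paid in full? no] → satisfied.
paragraph 9 — Class-N Occurrence: [the damaged item is specified on the schedule? yes] AND [the proximate cause is an insured peril? yes] → satisfied.
paragraph 1 — Tier IV Claim: [Primary Damage (paragraph 2)? yes] OR [Class-N Occurrence (paragraph 9)? yes] → satisfied.
paragraph 5 — Class-R Peril: [the loss arose from gradual deterioration? no] OR [the loss was reported within the notification period? no] → not satisfied.
paragraph 8 — Chargeable Claim: [not a Class-R Peril (paragraph 5)? yes] AND [the loss was not caused by a third party? yes] → satisfied.
paragraph 6 — Class-B Incident: [the policyholder held an insurable interest at the date of loss? no] AND [the insured property was unoccupied at the time of loss? no] → not satisfied.
paragraph 7 — Class-P Occurrence: [Tier IV Claim (paragraph 1)? yes] AND [Chargeable Claim (paragraph 8)? yes] AND [not a Class-B Incident (paragraph 6)? yes] → satisfied.

Yes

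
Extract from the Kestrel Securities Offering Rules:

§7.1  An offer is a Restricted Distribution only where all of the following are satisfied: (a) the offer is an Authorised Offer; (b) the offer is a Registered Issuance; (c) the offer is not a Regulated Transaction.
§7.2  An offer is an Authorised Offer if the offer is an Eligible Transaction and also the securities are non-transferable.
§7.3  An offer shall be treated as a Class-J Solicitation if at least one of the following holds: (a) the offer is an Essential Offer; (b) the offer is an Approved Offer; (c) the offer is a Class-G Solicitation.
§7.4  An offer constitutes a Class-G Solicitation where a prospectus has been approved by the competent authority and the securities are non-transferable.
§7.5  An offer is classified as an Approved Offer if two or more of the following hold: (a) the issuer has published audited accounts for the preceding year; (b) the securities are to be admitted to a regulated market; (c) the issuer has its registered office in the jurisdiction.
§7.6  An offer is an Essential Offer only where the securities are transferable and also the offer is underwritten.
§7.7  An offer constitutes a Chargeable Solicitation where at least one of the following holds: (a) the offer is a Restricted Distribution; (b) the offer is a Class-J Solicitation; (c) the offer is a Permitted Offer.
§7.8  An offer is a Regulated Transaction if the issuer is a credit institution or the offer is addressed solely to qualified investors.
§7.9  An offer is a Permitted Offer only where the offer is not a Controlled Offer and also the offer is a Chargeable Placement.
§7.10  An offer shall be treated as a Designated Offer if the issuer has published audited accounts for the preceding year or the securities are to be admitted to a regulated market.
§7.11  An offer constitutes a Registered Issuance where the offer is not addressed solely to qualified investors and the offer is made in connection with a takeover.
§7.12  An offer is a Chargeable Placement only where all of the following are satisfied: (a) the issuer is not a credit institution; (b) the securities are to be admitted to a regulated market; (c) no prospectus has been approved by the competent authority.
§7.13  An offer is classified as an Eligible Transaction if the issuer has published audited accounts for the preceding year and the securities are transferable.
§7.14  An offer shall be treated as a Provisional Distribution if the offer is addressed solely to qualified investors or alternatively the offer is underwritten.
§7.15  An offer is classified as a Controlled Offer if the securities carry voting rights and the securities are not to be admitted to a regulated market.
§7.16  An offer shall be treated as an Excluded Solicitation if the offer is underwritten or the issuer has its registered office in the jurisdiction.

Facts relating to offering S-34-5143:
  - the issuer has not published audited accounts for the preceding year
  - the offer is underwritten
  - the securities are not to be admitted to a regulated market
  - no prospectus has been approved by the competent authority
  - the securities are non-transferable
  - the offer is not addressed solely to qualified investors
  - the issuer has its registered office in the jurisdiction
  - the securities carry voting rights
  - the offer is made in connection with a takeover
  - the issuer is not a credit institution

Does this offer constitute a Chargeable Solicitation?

No

Under §7.13: the issuer has published audited accounts for the preceding year? no; and the securities are transferable? no. So the offer is not an Eligible Transaction.
Under §7.2: Eligible Transaction (§7.13)? no; and the securities are non-transferable? yes. So the offer is not an Authorised Offer.
Under §7.11: the offer is not addressed solely to qualified investors? yes; and the offer is made in connection with a takeover? yes. So the offer is a Registered Issuance.
Under §7.8: the issuer is a credit institution? no; or the offer is addressed solely to qualified investors? no. So the offer is not a Regulated Transaction.
Under §7.1: Authorised Offer (§7.2)? no; and Registered Issuance (§7.11)? yes; and not a Regulated Transaction (§7.8)? yes. So the offer is not a Restricted Distribution.
Under §7.6: the securities are transferable? no; and the offer is underwritten? yes. So the offer is not an Essential Offer.
Under §7.5: the issuer has published audited accounts for the preceding year? no; the securities are to be admitted to a regulated market? no; the issuer has its registered office in the jurisdiction? yes — 1 of 3 hold (need ≥2) → not satisfied.
Under §7.4: a prospectus has been approved by the competent authority? no; and the securities are non-transferable? yes. So the offer is not a Class-G Solicitation.
Under §7.3: Essential Offer (§7.6)? no; or Approved Offer (§7.5)? no; or Class-G Solicitation (§7.4)? no. So the offer is not a Class-J Solicitation.
Under §7.15: the securities carry voting rights? yes; and the securities are not to be admitted to a regulated market? yes. So the offer is a Controlled Offer.
Under §7.12: the issuer is not a credit institution? yes; and the securities are to be admitted to a regulated market? no; and no prospectus has been approved by the competent authority? yes. So the offer is not a Chargeable Placement.
Under §7.9: not a Controlled Offer (§7.15)? no; and Chargeable Placement (§7.12)? no. So the offer is not a Permitted Offer.
Under §7.7: Restricted Distribution (§7.1)? no; or Class-J Solicitation (§7.3)? no; or Permitted Offer (§7.9)? no. So the offer is not a Chargeable Solicitation.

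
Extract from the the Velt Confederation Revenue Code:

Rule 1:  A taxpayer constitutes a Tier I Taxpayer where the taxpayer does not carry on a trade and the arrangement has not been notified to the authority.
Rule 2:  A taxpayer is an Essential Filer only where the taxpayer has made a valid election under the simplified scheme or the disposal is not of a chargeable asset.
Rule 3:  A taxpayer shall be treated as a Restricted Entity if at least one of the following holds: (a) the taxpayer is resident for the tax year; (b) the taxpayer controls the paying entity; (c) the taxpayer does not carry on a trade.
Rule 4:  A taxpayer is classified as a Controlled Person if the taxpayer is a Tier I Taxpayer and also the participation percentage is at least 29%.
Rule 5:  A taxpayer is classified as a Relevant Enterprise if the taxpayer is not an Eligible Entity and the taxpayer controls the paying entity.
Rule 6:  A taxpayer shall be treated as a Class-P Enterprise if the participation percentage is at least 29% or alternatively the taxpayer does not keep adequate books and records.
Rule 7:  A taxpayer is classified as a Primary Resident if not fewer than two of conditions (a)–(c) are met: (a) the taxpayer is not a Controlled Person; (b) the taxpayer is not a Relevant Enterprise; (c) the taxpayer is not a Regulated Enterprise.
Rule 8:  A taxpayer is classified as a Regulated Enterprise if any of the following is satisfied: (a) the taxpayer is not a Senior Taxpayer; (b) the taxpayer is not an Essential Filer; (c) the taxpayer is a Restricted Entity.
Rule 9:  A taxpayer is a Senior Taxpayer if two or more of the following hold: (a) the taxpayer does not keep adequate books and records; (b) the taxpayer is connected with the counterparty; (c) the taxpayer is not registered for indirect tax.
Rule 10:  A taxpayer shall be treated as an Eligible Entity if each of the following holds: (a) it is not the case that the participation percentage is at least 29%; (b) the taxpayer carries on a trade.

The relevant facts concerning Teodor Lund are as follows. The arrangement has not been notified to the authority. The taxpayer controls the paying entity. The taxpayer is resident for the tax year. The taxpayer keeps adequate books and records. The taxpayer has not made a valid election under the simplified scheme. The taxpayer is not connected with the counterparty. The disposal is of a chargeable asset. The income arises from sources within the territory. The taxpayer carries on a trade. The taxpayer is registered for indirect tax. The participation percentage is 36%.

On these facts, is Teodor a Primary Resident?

No

Under rule 1: the taxpayer does not carry on a trade? no; and the arrangement has not been notified to the authority? yes. So the taxpayer is not a Tier I Taxpayer.
Under rule 4: Tier I Taxpayer (rule 1)? no; and participation percentage: 36% ≥ 29%? yes. So the taxpayer is not a Controlled Person.
Under rule 10: participation percentage: 36% ≥ 29%? yes, so negated condition no; and the taxpayer carries on a trade? yes. So the taxpayer is not an Eligible Entity.
Under rule 5: not an Eligible Entity (rule 10)? yes; and the taxpayer controls the paying entity? yes. So the taxpayer is a Relevant Enterprise.
Under rule 9: the taxpayer does not keep adequate books and records? no; the taxpayer is connected with the counterparty? no; the taxpayer is not registered for indirect tax? no — 0 of 3 hold (need ≥2) → not satisfied.
Under rule 2: the taxpayer has made a valid election under the simplified scheme? no; or the disposal is not of a chargeable asset? no. So the taxpayer is not an Essential Filer.
Under rule 3: the taxpayer is resident for the tax year? yes; or the taxpayer controls the paying entity? yes; or the taxpayer does not carry on a trade? no. So the taxpayer is a Restricted Entity.
Under rule 8: not a Senior Taxpayer (rule 9)? yes; or not an Essential Filer (rule 2)? yes; or Restricted Entity (rule 3)? yes. So the taxpayer is a Regulated Enterprise.
Under rule 7: not a Controlled Person (rule 4)? yes; not a Relevant Enterprise (rule 5)? no; not a Regulated Enterprise (rule 8)? no — 1 of 3 hold (need ≥2) → not satisfied.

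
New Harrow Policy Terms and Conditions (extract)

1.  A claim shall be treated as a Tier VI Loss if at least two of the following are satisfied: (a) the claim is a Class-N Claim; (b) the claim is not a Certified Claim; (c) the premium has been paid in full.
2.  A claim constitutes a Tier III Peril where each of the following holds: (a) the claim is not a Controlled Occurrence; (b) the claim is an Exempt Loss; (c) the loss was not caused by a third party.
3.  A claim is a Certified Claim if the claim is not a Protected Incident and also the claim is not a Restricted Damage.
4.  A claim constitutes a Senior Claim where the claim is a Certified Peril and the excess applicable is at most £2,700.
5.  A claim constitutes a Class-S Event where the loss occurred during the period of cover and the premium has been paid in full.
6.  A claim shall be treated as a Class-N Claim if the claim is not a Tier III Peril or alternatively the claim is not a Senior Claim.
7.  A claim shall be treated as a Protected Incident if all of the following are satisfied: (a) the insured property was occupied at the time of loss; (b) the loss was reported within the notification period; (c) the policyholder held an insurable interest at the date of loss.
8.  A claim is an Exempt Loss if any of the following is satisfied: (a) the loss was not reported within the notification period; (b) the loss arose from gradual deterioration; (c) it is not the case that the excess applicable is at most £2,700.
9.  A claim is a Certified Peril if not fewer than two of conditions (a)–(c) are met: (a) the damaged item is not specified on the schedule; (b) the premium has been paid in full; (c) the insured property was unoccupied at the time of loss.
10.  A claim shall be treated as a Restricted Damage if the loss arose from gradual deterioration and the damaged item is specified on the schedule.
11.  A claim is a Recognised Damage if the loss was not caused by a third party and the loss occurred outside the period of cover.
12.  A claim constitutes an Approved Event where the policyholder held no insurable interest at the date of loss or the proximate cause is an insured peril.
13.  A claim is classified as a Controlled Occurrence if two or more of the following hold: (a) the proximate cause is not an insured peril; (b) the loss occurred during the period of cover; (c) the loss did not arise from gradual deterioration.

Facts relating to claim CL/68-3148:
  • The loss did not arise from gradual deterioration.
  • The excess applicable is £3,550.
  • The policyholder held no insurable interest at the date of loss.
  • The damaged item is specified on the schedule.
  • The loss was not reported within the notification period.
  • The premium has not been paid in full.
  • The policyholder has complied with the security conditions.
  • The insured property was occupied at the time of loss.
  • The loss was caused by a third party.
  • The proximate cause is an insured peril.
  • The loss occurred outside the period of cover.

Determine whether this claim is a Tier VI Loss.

No

Under paragraph 13: the proximate cause is not an insured peril? no; the loss occurred during the period of cover? no; the loss did not arise from gradual deterioration? yes — 1 of 3 hold (need ≥2) → not satisfied.
Under paragraph 8: the loss was not reported within the notification period? yes; or the loss arose from gradual deterioration? no; or excess applicable: £3,550 ≤ £2,700? no, so negated condition yes. So the claim is an Exempt Loss.
Under paragraph 2: not a Controlled Occurrence (paragraph 13)? yes; and Exempt Loss (paragraph 8)? yes; and the loss was not caused by a third party? no. So the claim is not a Tier III Peril.
Under paragraph 9: the damaged item is not specified on the schedule? no; the premium has been paid in full? no; the insured property was unoccupied at the time of loss? no — 0 of 3 hold (need ≥2) → not satisfied.
Under paragraph 4: Certified Peril (paragraph 9)? no; and excess applicable: £3,550 ≤ £2,700? no. So the claim is not a Senior Claim.
Under paragraph 6: not a Tier III Peril (paragraph 2)? yes; or not a Senior Claim (paragraph 4)? yes. So the claim is a Class-N Claim.
Under paragraph 7: the insured property was occupied at the time of loss? yes; and the loss was reported within the notification period? no; and the policyholder held an insurable interest at the date of loss? no. So the claim is not a Protected Incident.
Under paragraph 10: the loss arose from gradual deterioration? no; and the damaged item is specified on the schedule? yes. So the claim is not a Restricted Damage.
Under paragraph 3: not a Protected Incident (paragraph 7)? yes; and not a Restricted Damage (paragraph 10)? yes. So the claim is a Certified Claim.
Under paragraph 1: Class-N Claim (paragraph 6)? yes; not a Certified Claim (paragraph 3)? no; the premium has been paid in full? no — 1 of 3 hold (need ≥2) → not satisfied.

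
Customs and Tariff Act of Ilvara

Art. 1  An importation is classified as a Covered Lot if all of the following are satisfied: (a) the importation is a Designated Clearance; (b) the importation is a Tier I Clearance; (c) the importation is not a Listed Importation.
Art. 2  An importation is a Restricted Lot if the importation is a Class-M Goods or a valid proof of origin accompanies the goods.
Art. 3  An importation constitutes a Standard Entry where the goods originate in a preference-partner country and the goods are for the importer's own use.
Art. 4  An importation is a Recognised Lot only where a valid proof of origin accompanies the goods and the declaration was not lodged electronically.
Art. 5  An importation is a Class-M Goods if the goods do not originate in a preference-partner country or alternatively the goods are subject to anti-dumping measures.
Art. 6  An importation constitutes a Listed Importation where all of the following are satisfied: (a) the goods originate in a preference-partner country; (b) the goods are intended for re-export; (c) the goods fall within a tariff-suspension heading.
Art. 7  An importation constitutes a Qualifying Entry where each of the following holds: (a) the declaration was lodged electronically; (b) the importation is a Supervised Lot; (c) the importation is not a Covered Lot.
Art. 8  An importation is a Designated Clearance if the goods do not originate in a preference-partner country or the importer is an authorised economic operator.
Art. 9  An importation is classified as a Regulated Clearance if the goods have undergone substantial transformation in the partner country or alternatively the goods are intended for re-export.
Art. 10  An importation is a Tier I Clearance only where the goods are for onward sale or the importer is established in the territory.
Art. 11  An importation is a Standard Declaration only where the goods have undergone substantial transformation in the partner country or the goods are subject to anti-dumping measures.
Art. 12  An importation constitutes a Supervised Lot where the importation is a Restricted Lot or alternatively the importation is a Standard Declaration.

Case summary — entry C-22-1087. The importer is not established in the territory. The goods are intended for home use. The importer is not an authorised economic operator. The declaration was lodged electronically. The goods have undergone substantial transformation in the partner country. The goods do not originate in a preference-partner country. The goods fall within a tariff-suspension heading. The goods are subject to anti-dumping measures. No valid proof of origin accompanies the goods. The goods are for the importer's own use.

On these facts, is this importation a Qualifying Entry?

Yes

article 5 — Class-M Goods: [the goods do not originate in a preference-partner country? yes] OR [the goods are subject to anti-dumping measures? yes] → satisfied.
article 2 — Restricted Lot: [Class-M Goods (article 5)? yes] OR [a valid proof of origin accompanies the goods? no] → satisfied.
article 11 — Standard Declaration: [the goods have undergone substantial transformation in the partner country? yes] OR [the goods are subject to anti-dumping measures? yes] → satisfied.
article 12 — Supervised Lot: [Restricted Lot (article 2)? yes] OR [Standard Declaration (article 11)? yes] → satisfied.
article 8 — Designated Clearance: [the goods do not originate in a preference-partner country? yes] OR [the importer is an authorised economic operator? no] → satisfied.
article 10 — Tier I Clearance: [the goods are for onward sale? no] OR [the importer is established in the territory? no] → not satisfied.
article 6 — Listed Importation: [the goods originate in a preference-partner country? no] AND [the goods are intended for re-export? no] AND [the goods fall within a tariff-suspension heading? yes] → not satisfied.
article 1 — Covered Lot: [Designated Clearance (article 8)? yes] AND [Tier I Clearance (article 10)? no] AND [not a Listed Importation (article 6)? yes] → not satisfied.
article 7 — Qualifying Entry: [the declaration was lodged electronically? yes] AND [Supervised Lot (article 12)? yes] AND [not a Covered Lot (article 1)? yes] → satisfied.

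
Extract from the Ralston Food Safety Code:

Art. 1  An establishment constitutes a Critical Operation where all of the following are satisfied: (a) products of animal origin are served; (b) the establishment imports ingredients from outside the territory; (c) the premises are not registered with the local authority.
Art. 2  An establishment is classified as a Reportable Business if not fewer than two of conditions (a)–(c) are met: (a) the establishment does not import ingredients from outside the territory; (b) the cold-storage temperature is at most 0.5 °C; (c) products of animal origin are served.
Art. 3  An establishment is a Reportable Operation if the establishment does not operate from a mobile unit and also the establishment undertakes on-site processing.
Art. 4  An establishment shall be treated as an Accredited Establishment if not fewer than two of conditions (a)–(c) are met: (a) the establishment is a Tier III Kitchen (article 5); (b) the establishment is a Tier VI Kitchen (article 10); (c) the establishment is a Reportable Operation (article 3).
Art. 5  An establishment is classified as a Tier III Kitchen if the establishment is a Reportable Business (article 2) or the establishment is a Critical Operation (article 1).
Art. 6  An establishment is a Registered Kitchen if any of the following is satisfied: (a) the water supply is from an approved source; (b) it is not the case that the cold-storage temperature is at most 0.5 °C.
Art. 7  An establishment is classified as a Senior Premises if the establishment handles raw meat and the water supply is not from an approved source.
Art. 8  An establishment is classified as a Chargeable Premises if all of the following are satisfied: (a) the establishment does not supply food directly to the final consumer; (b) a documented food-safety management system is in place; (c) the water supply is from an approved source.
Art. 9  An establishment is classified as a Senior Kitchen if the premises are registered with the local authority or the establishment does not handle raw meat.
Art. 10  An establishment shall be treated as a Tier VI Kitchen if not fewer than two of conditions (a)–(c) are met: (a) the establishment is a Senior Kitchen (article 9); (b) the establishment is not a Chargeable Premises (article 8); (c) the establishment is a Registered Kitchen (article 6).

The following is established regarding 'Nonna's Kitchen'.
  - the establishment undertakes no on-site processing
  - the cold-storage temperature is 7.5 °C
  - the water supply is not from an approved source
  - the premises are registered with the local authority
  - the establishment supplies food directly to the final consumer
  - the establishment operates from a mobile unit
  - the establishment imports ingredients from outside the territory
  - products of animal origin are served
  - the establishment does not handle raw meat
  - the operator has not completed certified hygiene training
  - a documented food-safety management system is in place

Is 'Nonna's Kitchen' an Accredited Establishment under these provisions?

article 2 — Reportable Business: the establishment does not import ingredients from outside the territory? no; cold-storage temperature: 7.5 °C ≤ 0.5 °C? no; products of animal origin are served? yes — 1 of 3 hold (need ≥2) → not satisfied.
article 1 — Critical Operation: [products of animal origin are served? yes] AND [the establishment imports ingredients from outside the territory? yes] AND [the premises are not registered with the local authority? no] → not satisfied.
article 5 — Tier III Kitchen: [Reportable Business (article 2)? no] OR [Critical Operation (article 1)? no] → not satisfied.
article 9 — Senior Kitchen: [the premises are registered with the local authority? yes] OR [the establishment does not handle raw meat? yes] → satisfied.
article 8 — Chargeable Premises: [the establishment does not supply food directly to the final consumer? no] AND [a documented food-safety management system is in place? yes] AND [the water supply is from an approved source? no] → not satisfied.
article 6 — Registered Kitchen: [the water supply is from an approved source? no] OR [cold-storage temperature: 7.5 °C ≤ 0.5 °C? no, so negated condition yes] → satisfied.
article 10 — Tier VI Kitchen: Senior Kitchen (article 9)? yes; not a Chargeable Premises (article 8)? yes; Registered Kitchen (article 6)? yes — 3 of 3 hold (need ≥2) → satisfied.
article 3 — Reportable Operation: [the establishment does not operate from a mobile unit? no] AND [the establishment undertakes on-site processing? no] → not satisfied.
article 4 — Accredited Establishment: Tier III Kitchen (article 5)? no; Tier VI Kitchen (article 10)? yes; Reportable Operation (article 3)? no — 1 of 3 hold (need ≥2) → not satisfied.

No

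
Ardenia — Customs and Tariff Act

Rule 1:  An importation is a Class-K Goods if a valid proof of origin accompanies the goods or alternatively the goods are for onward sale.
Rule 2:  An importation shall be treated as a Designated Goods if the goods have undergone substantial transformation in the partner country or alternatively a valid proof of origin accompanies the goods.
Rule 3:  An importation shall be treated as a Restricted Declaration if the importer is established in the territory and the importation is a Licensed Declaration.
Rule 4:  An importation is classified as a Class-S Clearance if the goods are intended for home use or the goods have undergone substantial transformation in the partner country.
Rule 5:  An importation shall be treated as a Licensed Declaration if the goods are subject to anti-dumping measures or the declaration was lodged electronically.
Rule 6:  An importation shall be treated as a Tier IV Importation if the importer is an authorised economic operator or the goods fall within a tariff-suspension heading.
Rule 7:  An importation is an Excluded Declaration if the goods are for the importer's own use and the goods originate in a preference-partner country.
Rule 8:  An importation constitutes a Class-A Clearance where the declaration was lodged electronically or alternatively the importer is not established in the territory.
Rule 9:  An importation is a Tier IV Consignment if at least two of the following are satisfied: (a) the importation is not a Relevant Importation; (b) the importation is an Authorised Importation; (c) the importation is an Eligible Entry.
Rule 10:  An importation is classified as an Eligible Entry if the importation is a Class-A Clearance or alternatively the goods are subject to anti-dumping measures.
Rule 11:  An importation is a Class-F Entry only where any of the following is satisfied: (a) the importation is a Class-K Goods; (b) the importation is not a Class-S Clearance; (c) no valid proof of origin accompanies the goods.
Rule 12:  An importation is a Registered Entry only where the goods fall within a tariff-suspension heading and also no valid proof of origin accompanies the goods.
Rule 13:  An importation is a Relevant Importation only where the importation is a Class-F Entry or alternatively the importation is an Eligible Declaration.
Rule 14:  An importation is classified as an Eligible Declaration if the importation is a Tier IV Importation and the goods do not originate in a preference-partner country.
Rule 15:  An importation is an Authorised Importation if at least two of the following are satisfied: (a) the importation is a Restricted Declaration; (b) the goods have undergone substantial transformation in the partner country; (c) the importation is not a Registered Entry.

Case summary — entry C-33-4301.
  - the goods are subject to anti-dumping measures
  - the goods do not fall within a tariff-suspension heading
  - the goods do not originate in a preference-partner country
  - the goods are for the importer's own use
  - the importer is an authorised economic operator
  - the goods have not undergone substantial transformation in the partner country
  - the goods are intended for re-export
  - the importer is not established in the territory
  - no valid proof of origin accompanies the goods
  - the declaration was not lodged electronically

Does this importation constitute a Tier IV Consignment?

No

Under rule 1: a valid proof of origin accompanies the goods? no; or the goods are for onward sale? no. So the importation is not a Class-K Goods.
Under rule 4: the goods are intended for home use? no; or the goods have undergone substantial transformation in the partner country? no. So the importation is not a Class-S Clearance.
Under rule 11: Class-K Goods (rule 1)? no; or not a Class-S Clearance (rule 4)? yes; or no valid proof of origin accompanies the goods? yes. So the importation is a Class-F Entry.
Under rule 6: the importer is an authorised economic operator? yes; or the goods fall within a tariff-suspension heading? no. So the importation is a Tier IV Importation.
Under rule 14: Tier IV Importation (rule 6)? yes; and the goods do not originate in a preference-partner country? yes. So the importation is an Eligible Declaration.
Under rule 13: Class-F Entry (rule 11)? yes; or Eligible Declaration (rule 14)? yes. So the importation is a Relevant Importation.
Under rule 5: the goods are subject to anti-dumping measures? yes; or the declaration was lodged electronically? no. So the importation is a Licensed Declaration.
Under rule 3: the importer is established in the territory? no; and Licensed Declaration (rule 5)? yes. So the importation is not a Restricted Declaration.
Under rule 12: the goods fall within a tariff-suspension heading? no; and no valid proof of origin accompanies the goods? yes. So the importation is not a Registered Entry.
Under rule 15: Restricted Declaration (rule 3)? no; the goods have undergone substantial transformation in the partner country? no; not a Registered Entry (rule 12)? yes — 1 of 3 hold (need ≥2) → not satisfied.
Under rule 8: the declaration was lodged electronically? no; or the importer is not established in the territory? yes. So the importation is a Class-A Clearance.
Under rule 10: Class-A Clearance (rule 8)? yes; or the goods are subject to anti-dumping measures? yes. So the importation is an Eligible Entry.
Under rule 9: not a Relevant Importation (rule 13)? no; Authorised Importation (rule 15)? no; Eligible Entry (rule 10)? yes — 1 of 3 hold (need ≥2) → not satisfied.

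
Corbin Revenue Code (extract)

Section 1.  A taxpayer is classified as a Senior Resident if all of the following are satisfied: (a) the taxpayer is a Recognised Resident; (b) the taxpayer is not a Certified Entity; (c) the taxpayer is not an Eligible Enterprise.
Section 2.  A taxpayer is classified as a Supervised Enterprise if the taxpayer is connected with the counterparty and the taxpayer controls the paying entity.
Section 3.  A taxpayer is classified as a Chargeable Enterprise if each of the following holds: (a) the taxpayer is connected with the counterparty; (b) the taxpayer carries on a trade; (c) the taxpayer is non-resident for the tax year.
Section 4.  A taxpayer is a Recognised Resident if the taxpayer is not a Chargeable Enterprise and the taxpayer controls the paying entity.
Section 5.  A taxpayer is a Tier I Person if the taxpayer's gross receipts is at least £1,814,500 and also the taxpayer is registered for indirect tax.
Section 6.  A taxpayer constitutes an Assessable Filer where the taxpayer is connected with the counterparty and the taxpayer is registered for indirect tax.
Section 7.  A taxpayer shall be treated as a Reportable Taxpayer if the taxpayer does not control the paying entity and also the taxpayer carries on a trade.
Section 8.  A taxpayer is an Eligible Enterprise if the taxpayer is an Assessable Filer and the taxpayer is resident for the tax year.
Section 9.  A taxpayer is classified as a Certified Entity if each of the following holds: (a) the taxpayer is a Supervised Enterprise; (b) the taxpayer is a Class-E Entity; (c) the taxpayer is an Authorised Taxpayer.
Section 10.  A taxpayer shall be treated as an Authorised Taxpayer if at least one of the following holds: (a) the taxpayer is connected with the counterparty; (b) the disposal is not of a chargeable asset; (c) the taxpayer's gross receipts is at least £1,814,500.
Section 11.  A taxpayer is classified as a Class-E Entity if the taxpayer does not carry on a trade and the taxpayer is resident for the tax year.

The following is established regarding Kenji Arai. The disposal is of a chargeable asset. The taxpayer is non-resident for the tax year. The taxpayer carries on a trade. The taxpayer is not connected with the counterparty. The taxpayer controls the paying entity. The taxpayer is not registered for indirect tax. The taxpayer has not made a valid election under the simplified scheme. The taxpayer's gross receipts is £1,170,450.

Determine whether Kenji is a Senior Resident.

section 3 — Chargeable Enterprise: [the taxpayer is connected with the counterparty? no] AND [the taxpayer carries on a trade? yes] AND [the taxpayer is non-resident for the tax year? yes] → not satisfied.
section 4 — Recognised Resident: [not a Chargeable Enterprise (section 3)? yes] AND [the taxpayer controls the paying entity? yes] → satisfied.
section 2 — Supervised Enterprise: [the taxpayer is connected with the counterparty? no] AND [the taxpayer controls the paying entity? yes] → not satisfied.
section 11 — Class-E Entity: [the taxpayer does not carry on a trade? no] AND [the taxpayer is resident for the tax year? no] → not satisfied.
section 10 — Authorised Taxpayer: [the taxpayer is connected with the counterparty? no] OR [the disposal is not of a chargeable asset? no] OR [taxpayer's gross receipts: £1,170,450 ≥ £1,814,500? no] → not satisfied.
section 9 — Certified Entity: [Supervised Enterprise (section 2)? no] AND [Class-E Entity (section 11)? no] AND [Authorised Taxpayer (section 10)? no] → not satisfied.
section 6 — Assessable Filer: [the taxpayer is connected with the counterparty? no] AND [the taxpayer is registered for indirect tax? no] → not satisfied.
section 8 — Eligible Enterprise: [Assessable Filer (section 6)? no] AND [the taxpayer is resident for the tax year? no] → not satisfied.
section 1 — Senior Resident: [Recognised Resident (section 4)? yes] AND [not a Certified Entity (section 9)? yes] AND [not an Eligible Enterprise (section 8)? yes] → satisfied.

Yes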